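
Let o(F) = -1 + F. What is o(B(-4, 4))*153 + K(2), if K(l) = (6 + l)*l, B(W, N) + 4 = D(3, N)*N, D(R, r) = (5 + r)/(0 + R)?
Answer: 1087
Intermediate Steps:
D(R, r) = (5 + r)/R
B(W, N) = -4 + N*(5/3 + N/3) (B(W, N) = -4 + ((5 + N)/3)*N = -4 + (5/3 + N/3)*N = -4 + N*(5/3 + N/3))
K(l) = l*(6 + l)
o(B(-4, 4))*153 + K(2) = (-1 + (-4 + (1/3)*4*(5 + 4)))*153 + 2*(6 + 2) = (-1 + (-4 + (1/3)*4*9))*153 + 2*8 = (-1 + (-4 + 12))*153 + 16 = (-1 + 8)*153 + 16 = 7*153 + 16 = 1071 + 16 = 1087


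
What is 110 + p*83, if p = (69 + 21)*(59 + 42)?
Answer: 754580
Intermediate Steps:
p = 9090 (p = 90*101 = 9090)
110 + p*83 = 110 + 9090*83 = 110 + 754470 = 754580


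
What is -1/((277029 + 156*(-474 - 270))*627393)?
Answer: -1/100988314245 ≈ -9.9021e-12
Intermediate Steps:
-1/((277029 + 156*(-474 - 270))*627393) = -1/((277029 + 156*(-744))*627393) = -1/((277029 - 116064)*627393) = -1/(160965*627393) = -1*1/100988314245 = -1/100988314245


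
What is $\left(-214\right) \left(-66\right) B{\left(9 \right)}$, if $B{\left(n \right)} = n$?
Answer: $127116$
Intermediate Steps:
$\left(-214\right) \left(-66\right) B{\left(9 \right)} = \left(-214\right) \left(-66\right) 9 = 14124 \cdot 9 = 127116$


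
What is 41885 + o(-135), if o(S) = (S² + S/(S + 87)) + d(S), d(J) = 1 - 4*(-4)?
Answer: 962077/16 ≈ 60130.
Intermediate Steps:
d(J) = 17 (d(J) = 1 + 16 = 17)
o(S) = 17 + S² + S/(87 + S) (o(S) = (S² + S/(S + 87)) + 17 = (S² + S/(87 + S)) + 17 = 17 + S² + S/(87 + S))
41885 + o(-135) = 41885 + (1479 + (-135)³ + 18*(-135) + 87*(-135)²)/(87 - 135) = 41885 + (1479 - 2460375 - 2430 + 87*18225)/(-48) = 41885 - (1479 - 2460375 - 2430 + 1585575)/48 = 41885 - 1/48*(-875751) = 41885 + 291917/16 = 962077/16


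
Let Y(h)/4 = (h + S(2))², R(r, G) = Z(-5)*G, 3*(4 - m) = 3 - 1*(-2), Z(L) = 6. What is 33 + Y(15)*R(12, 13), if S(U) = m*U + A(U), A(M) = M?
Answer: 439499/3 ≈ 1.4650e+5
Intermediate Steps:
m = 7/3 (m = 4 - (3 - 1*(-2))/3 = 4 - (3 + 2)/3 = 4 - ⅓*5 = 4 - 5/3 = 7/3 ≈ 2.3333)
S(U) = 10*U/3 (S(U) = 7*U/3 + U = 10*U/3)
R(r, G) = 6*G
Y(h) = 4*(20/3 + h)² (Y(h) = 4*(h + (10/3)*2)² = 4*(h + 20/3)² = 4*(20/3 + h)²)
33 + Y(15)*R(12, 13) = 33 + (4*(20 + 3*15)²/9)*(6*13) = 33 + (4*(20 + 45)²/9)*78 = 33 + ((4/9)*65²)*78 = 33 + ((4/9)*4225)*78 = 33 + (16900/9)*78 = 33 + 439400/3 = 439499/3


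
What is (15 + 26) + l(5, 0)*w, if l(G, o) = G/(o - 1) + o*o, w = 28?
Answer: -99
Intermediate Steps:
l(G, o) = o**2 + G/(-1 + o) (l(G, o) = G/(-1 + o) + o**2 = o**2 + G/(-1 + o))
(15 + 26) + l(5, 0)*w = (15 + 26) + ((5 + 0**3 - 1*0**2)/(-1 + 0))*28 = 41 + ((5 + 0 - 1*0)/(-1))*28 = 41 - (5 + 0 + 0)*28 = 41 - 1*5*28 = 41 - 5*28 = 41 - 140 = -99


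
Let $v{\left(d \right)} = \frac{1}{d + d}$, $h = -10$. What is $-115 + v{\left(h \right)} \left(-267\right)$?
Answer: $- \frac{2033}{20} \approx -101.65$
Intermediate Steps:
$v{\left(d \right)} = \frac{1}{2 d}$
$-115 + v{\left(h \right)} \left(-267\right) = -115 + \frac{1}{2 \left(-10\right)} \left(-267\right) = -115 + \frac{1}{2} \left(- \frac{1}{10}\right) \left(-267\right) = -115 - - \frac{267}{20} = -115 + \frac{267}{20} = - \frac{2033}{20}$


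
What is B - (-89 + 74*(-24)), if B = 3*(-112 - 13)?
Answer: 1490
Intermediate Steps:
B = -375 (B = 3*(-125) = -375)
B - (-89 + 74*(-24)) = -375 - (-89 + 74*(-24)) = -375 - (-89 - 1776) = -375 - 1*(-1865) = -375 + 1865 = 1490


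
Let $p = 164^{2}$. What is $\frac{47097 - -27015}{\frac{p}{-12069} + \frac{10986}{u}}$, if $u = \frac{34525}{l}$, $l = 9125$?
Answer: $\frac{617623061184}{24179109517} \approx 25.544$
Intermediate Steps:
$u = \frac{1381}{365}$ ($u = \frac{34525}{9125} = 34525 \cdot \frac{1}{9125} = \frac{1381}{365} \approx 3.7836$)
$p = 26896$
$\frac{47097 - -27015}{\frac{p}{-12069} + \frac{10986}{u}} = \frac{47097 - -27015}{\frac{26896}{-12069} + \frac{10986}{\frac{1381}{365}}} = \frac{47097 + 27015}{26896 \left(- \frac{1}{12069}\right) + 10986 \cdot \frac{365}{1381}} = \frac{74112}{- \frac{26896}{12069} + \frac{4009890}{1381}} = \frac{74112}{\frac{48358219034}{16667289}} = 74112 \cdot \frac{16667289}{48358219034} = \frac{617623061184}{24179109517}$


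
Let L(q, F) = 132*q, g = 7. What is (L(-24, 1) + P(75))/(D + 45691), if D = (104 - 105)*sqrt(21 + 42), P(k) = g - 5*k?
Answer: -80781688/1043833709 - 5304*sqrt(7)/1043833709 ≈ -0.077403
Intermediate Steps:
P(k) = 7 - 5*k
D = -3*sqrt(7) (D = -sqrt(63) = -3*sqrt(7) ≈ -7.9373)
(L(-24, 1) + P(75))/(D + 45691) = (132*(-24) + (7 - 5*75))/(-3*sqrt(7) + 45691) = (-3168 + (7 - 375))/(45691 - 3*sqrt(7)) = (-3168 - 368)/(45691 - 3*sqrt(7)) = -3536/(45691 - 3*sqrt(7))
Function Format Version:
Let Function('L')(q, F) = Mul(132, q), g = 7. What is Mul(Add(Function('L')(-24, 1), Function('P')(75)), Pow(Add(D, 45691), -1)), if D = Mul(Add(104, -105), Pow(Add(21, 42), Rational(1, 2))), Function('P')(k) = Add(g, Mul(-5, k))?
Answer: Add(Rational(-80781688, 1043833709), Mul(Rational(-5304, 1043833709), Pow(7, Rational(1, 2)))) ≈ -0.077403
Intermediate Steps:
Function('P')(k) = Add(7, Mul(-5, k))
D = Mul(-3, Pow(7, Rational(1, 2))) (D = Mul(-1, Pow(63, Rational(1, 2))) = Mul(-1, Mul(3, Pow(7, Rational(1, 2)))) = Mul(-3, Pow(7, Rational(1, 2))) ≈ -7.9373)
Mul(Add(Function('L')(-24, 1), Function('P')(75)), Pow(Add(D, 45691), -1)) = Mul(Add(Mul(132, -24), Add(7, Mul(-5, 75))), Pow(Add(Mul(-3, Pow(7, Rational(1, 2))), 45691), -1)) = Mul(Add(-3168, Add(7, -375)), Pow(Add(45691, Mul(-3, Pow(7, Rational(1, 2)))), -1)) = Mul(Add(-3168, -368), Pow(Add(45691, Mul(-3, Pow(7, Rational(1, 2)))), -1)) = Mul(-3536, Pow(Add(45691, Mul(-3, Pow(7, Rational(1, 2)))), -1))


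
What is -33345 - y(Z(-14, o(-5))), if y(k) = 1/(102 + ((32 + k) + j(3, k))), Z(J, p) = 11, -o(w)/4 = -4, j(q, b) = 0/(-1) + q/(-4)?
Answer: -19240069/577 ≈ -33345.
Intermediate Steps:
j(q, b) = -q/4 (j(q, b) = 0*(-1) + q*(-¼) = 0 - q/4 = -q/4)
o(w) = 16 (o(w) = -4*(-4) = 16)
y(k) = 1/(533/4 + k) (y(k) = 1/(102 + ((32 + k) - ¼*3)) = 1/(102 + ((32 + k) - ¾)) = 1/(102 + (125/4 + k)) = 1/(533/4 + k))
-33345 - y(Z(-14, o(-5))) = -33345 - 4/(533 + 4*11) = -33345 - 4/(533 + 44) = -33345 - 4/577 = -19240069/577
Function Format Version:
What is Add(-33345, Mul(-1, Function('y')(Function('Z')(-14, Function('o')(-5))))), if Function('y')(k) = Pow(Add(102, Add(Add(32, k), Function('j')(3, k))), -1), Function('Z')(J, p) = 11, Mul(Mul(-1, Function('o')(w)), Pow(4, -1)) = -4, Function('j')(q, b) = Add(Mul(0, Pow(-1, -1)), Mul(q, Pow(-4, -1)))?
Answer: Rational(-19240069, 577) ≈ -33345.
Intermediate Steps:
Function('j')(q, b) = Mul(Rational(-1, 4), q) (Function('j')(q, b) = Add(Mul(0, -1), Mul(q, Rational(-1, 4))) = Add(0, Mul(Rational(-1, 4), q)) = Mul(Rational(-1, 4), q))
Function('o')(w) = 16 (Function('o')(w) = Mul(-4, -4) = 16)
Function('y')(k) = Pow(Add(Rational(533, 4), k), -1) (Function('y')(k) = Pow(Add(102, Add(Add(32, k), Mul(Rational(-1, 4), 3))), -1) = Pow(Add(102, Add(Add(32, k), Rational(-3, 4))), -1) = Pow(Add(102, Add(Rational(125, 4), k)), -1) = Pow(Add(Rational(533, 4), k), -1))
Add(-33345, Mul(-1, Function('y')(Function('Z')(-14, Function('o')(-5))))) = Add(-33345, Mul(-1, Mul(4, Pow(Add(533, Mul(4, 11)), -1)))) = Add(-33345, Mul(-1, Mul(4, Pow(Add(533, 44), -1)))) = Add(-33345, Mul(-1, Mul(4, Pow(577, -1)))) = Add(-33345, Mul(-1, Mul(4, Rational(1, 577)))) = Add(-33345, Mul(-1, Rational(4, 577))) = Add(-33345, Rational(-4, 577)) = Rational(-19240069, 577)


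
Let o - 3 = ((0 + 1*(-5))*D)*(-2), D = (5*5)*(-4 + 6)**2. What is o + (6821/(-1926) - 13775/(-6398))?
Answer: 3085601384/3080637 ≈ 1001.6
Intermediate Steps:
D = 100 (D = 25*2**2 = 25*4 = 100)
o = 1003 (o = 3 + ((0 + 1*(-5))*100)*(-2) = 3 + ((0 - 5)*100)*(-2) = 3 - 5*100*(-2) = 3 - 500*(-2) = 3 + 1000 = 1003)
o + (6821/(-1926) - 13775/(-6398)) = 1003 + (6821/(-1926) - 13775/(-6398)) = 1003 + (6821*(-1/1926) - 13775*(-1/6398)) = 1003 + (-6821/1926 + 13775/6398) = 1003 - 4277527/3080637 = 3085601384/3080637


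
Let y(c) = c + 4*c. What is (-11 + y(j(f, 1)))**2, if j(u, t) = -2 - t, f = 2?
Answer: 676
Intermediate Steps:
y(c) = 5*c
(-11 + y(j(f, 1)))**2 = (-11 + 5*(-2 - 1*1))**2 = (-11 + 5*(-2 - 1))**2 = (-11 + 5*(-3))**2 = (-11 - 15)**2 = (-26)**2 = 676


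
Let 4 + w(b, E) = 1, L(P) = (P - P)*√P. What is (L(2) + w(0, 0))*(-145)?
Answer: 435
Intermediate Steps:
L(P) = 0 (L(P) = 0*√P = 0)
w(b, E) = -3 (w(b, E) = -4 + 1 = -3)
(L(2) + w(0, 0))*(-145) = (0 - 3)*(-145) = -3*(-145) = 435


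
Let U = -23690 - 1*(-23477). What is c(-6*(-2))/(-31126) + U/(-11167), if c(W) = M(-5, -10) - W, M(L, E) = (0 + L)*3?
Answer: 6931347/347584042 ≈ 0.019942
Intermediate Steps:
U = -213 (U = -23690 + 23477 = -213)
M(L, E) = 3*L (M(L, E) = L*3 = 3*L)
c(W) = -15 - W (c(W) = 3*(-5) - W = -15 - W)
c(-6*(-2))/(-31126) + U/(-11167) = (-15 - (-6)*(-2))/(-31126) - 213/(-11167) = (-15 - 1*12)*(-1/31126) - 213*(-1/11167) = (-15 - 12)*(-1/31126) + 213/11167 = -27*(-1/31126) + 213/11167 = 27/31126 + 213/11167 = 6931347/347584042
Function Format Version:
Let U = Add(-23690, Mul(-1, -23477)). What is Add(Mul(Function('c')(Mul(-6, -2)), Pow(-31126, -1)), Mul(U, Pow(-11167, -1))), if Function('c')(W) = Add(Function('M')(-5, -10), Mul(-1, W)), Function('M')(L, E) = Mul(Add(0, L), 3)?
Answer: Rational(6931347, 347584042) ≈ 0.019942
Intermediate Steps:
U = -213 (U = Add(-23690, 23477) = -213)
Function('M')(L, E) = Mul(3, L) (Function('M')(L, E) = Mul(L, 3) = Mul(3, L))
Function('c')(W) = Add(-15, Mul(-1, W)) (Function('c')(W) = Add(Mul(3, -5), Mul(-1, W)) = Add(-15, Mul(-1, W)))
Add(Mul(Function('c')(Mul(-6, -2)), Pow(-31126, -1)), Mul(U, Pow(-11167, -1))) = Add(Mul(Add(-15, Mul(-1, Mul(-6, -2))), Pow(-31126, -1)), Mul(-213, Pow(-11167, -1))) = Add(Mul(Add(-15, Mul(-1, 12)), Rational(-1, 31126)), Mul(-213, Rational(-1, 11167))) = Add(Mul(Add(-15, -12), Rational(-1, 31126)), Rational(213, 11167)) = Add(Mul(-27, Rational(-1, 31126)), Rational(213, 11167)) = Add(Rational(27, 31126), Rational(213, 11167)) = Rational(6931347, 347584042)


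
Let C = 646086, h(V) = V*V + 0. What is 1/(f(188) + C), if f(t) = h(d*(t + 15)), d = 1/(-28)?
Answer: 16/10338217 ≈ 1.5477e-6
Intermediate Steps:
d = -1/28 ≈ -0.035714
h(V) = V**2 (h(V) = V**2 + 0 = V**2)
f(t) = (-15/28 - t/28)**2 (f(t) = (-(t + 15)/28)**2 = (-(15 + t)/28)**2 = (-15/28 - t/28)**2)
1/(f(188) + C) = 1/((15 + 188)**2/784 + 646086) = 1/((1/784)*203**2 + 646086) = 1/((1/784)*41209 + 646086) = 1/(841/16 + 646086) = 1/(10338217/16) = 16/10338217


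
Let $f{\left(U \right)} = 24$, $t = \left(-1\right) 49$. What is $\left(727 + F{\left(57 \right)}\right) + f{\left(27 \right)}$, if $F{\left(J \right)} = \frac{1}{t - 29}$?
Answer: $\frac{58577}{78} \approx 750.99$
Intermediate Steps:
$t = -49$
$F{\left(J \right)} = - \frac{1}{78}$ ($F{\left(J \right)} = \frac{1}{-49 - 29} = \frac{1}{-78} = - \frac{1}{78}$)
$\left(727 + F{\left(57 \right)}\right) + f{\left(27 \right)} = \left(727 - \frac{1}{78}\right) + 24 = \frac{56705}{78} + 24 = \frac{58577}{78}$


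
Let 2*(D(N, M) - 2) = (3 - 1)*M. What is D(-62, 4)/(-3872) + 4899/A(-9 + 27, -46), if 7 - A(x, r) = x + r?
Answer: 9484359/67760 ≈ 139.97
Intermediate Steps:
D(N, M) = 2 + M (D(N, M) = 2 + ((3 - 1)*M)/2 = 2 + (2*M)/2 = 2 + M)
A(x, r) = 7 - r - x (A(x, r) = 7 - (x + r) = 7 - (r + x) = 7 + (-r - x) = 7 - r - x)
D(-62, 4)/(-3872) + 4899/A(-9 + 27, -46) = (2 + 4)/(-3872) + 4899/(7 - 1*(-46) - (-9 + 27)) = 6*(-1/3872) + 4899/(7 + 46 - 1*18) = -3/1936 + 4899/(7 + 46 - 18) = -3/1936 + 4899/35 = 9484359/67760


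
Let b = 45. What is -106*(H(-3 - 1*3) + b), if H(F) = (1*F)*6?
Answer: -954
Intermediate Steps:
H(F) = 6*F (H(F) = F*6 = 6*F)
-106*(H(-3 - 1*3) + b) = -106*(6*(-3 - 1*3) + 45) = -106*(6*(-3 - 3) + 45) = -106*(6*(-6) + 45) = -106*(-36 + 45) = -106*9 = -954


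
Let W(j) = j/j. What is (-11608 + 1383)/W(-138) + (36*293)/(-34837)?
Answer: -356218873/34837 ≈ -10225.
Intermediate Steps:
W(j) = 1
(-11608 + 1383)/W(-138) + (36*293)/(-34837) = (-11608 + 1383)/1 + (36*293)/(-34837) = -10225*1 + 10548*(-1/34837) = -10225 - 10548/34837 = -356218873/34837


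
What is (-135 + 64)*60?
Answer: -4260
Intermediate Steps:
(-135 + 64)*60 = -71*60 = -4260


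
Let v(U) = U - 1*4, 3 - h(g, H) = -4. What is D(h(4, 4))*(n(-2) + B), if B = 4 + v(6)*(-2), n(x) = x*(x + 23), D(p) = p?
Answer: -294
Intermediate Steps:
h(g, H) = 7 (h(g, H) = 3 - 1*(-4) = 3 + 4 = 7)
v(U) = -4 + U (v(U) = U - 4 = -4 + U)
n(x) = x*(23 + x)
B = 0 (B = 4 + (-4 + 6)*(-2) = 4 + 2*(-2) = 4 - 4 = 0)
D(h(4, 4))*(n(-2) + B) = 7*(-2*(23 - 2) + 0) = 7*(-2*21 + 0) = 7*(-42 + 0) = 7*(-42) = -294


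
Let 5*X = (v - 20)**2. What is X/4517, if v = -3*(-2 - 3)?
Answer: 5/4517 ≈ 0.0011069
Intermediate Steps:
v = 15 (v = -3*(-5) = 15)
X = 5 (X = (15 - 20)**2/5 = (1/5)*(-5)**2 = (1/5)*25 = 5)
X/4517 = 5/4517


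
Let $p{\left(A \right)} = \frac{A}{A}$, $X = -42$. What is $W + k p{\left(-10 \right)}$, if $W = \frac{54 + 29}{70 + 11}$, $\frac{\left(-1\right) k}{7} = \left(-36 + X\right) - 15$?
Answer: $\frac{52814}{81} \approx 652.02$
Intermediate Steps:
$k = 651$ ($k = - 7 \left(\left(-36 - 42\right) - 15\right) = - 7 \left(-78 - 15\right) = \left(-7\right) \left(-93\right) = 651$)
$p{\left(A \right)} = 1$
$W = \frac{83}{81} \approx 1.0247$
$W + k p{\left(-10 \right)} = \frac{83}{81} + 651 \cdot 1 = \frac{83}{81} + 651 = \frac{52814}{81}$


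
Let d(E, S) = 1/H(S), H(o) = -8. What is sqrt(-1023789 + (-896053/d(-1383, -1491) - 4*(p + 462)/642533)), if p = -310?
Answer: sqrt(2536804301516772451)/642533 ≈ 2478.8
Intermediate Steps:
d(E, S) = -1/8 (d(E, S) = 1/(-8) = -1/8)
sqrt(-1023789 + (-896053/d(-1383, -1491) - 4*(p + 462)/642533)) = sqrt(-1023789 + (-896053/(-1/8) - 4*(-310 + 462)/642533)) = sqrt(-1023789 + (-896053*(-8) - 4*152*(1/642533))) = sqrt(-1023789 + (7168424 - 608*1/642533)) = sqrt(-1023789 + (7168424 - 608/642533)) = sqrt(-1023789 + 4605948977384/642533) = sqrt(3948130759847/642533) = sqrt(2536804301516772451)/642533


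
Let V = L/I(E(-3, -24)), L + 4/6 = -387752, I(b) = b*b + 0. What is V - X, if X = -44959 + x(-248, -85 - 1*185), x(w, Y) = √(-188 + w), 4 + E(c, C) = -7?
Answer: 15156859/363 - 2*I*√109 ≈ 41754.0 - 20.881*I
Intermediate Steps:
E(c, C) = -11 (E(c, C) = -4 - 7 = -11)
I(b) = b² (I(b) = b² + 0 = b²)
L = -1163258/3 (L = -⅔ - 387752 = -1163258/3 ≈ -3.8775e+5)
V = -1163258/363 (V = -1163258/(3*((-11)²)) = -1163258/3/121 = -1163258/3*1/121 = -1163258/363 ≈ -3204.6)
X = -44959 + 2*I*√109 (X = -44959 + √(-188 - 248) = -44959 + √(-436) = -44959 + 2*I*√109 ≈ -44959.0 + 20.881*I)
V - X = -1163258/363 - (-44959 + 2*I*√109) = -1163258/363 + (44959 - 2*I*√109) = 15156859/363 - 2*I*√109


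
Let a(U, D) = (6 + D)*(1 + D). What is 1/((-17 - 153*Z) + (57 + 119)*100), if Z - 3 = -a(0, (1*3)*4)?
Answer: 1/52926 ≈ 1.8894e-5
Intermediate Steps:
a(U, D) = (1 + D)*(6 + D)
Z = -231 (Z = 3 - (6 + ((1*3)*4)² + 7*((1*3)*4)) = 3 - (6 + (3*4)² + 7*(3*4)) = 3 - (6 + 12² + 7*12) = 3 - (6 + 144 + 84) = 3 - 1*234 = 3 - 234 = -231)
1/((-17 - 153*Z) + (57 + 119)*100) = 1/((-17 - 153*(-231)) + (57 + 119)*100) = 1/((-17 + 35343) + 176*100) = 1/(35326 + 17600) = 1/52926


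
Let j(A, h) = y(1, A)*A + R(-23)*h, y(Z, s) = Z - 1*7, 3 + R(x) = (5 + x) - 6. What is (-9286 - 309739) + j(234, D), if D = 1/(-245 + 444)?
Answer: -63765398/199 ≈ -3.2043e+5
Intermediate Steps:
D = 1/199 ≈ 0.0050251
R(x) = -4 + x (R(x) = -3 + ((5 + x) - 6) = -3 + (-1 + x) = -4 + x)
y(Z, s) = -7 + Z (y(Z, s) = Z - 7 = -7 + Z)
j(A, h) = -27*h - 6*A (j(A, h) = (-7 + 1)*A + (-4 - 23)*h = -6*A - 27*h = -27*h - 6*A)
(-9286 - 309739) + j(234, D) = (-9286 - 309739) + (-27*1/199 - 6*234) = -319025 + (-27/199 - 1404) = -319025 - 279423/199 = -63765398/199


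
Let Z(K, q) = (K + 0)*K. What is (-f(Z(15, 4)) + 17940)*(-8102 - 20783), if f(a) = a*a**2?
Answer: 328500006225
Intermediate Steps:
Z(K, q) = K**2 (Z(K, q) = K*K = K**2)
f(a) = a**3
(-f(Z(15, 4)) + 17940)*(-8102 - 20783) = (-(15**2)**3 + 17940)*(-8102 - 20783) = (-1*225**3 + 17940)*(-28885) = (-1*11390625 + 17940)*(-28885) = (-11390625 + 17940)*(-28885) = -11372685*(-28885) = 328500006225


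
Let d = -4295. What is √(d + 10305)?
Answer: √6010 ≈ 77.524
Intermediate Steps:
√(d + 10305) = √(-4295 + 10305) = √6010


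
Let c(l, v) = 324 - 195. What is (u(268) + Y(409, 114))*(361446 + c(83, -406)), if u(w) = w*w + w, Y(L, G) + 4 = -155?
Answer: 26009174475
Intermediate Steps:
Y(L, G) = -159 (Y(L, G) = -4 - 155 = -159)
c(l, v) = 129
u(w) = w + w**2 (u(w) = w**2 + w = w + w**2)
(u(268) + Y(409, 114))*(361446 + c(83, -406)) = (268*(1 + 268) - 159)*(361446 + 129) = (268*269 - 159)*361575 = (72092 - 159)*361575 = 71933*361575 = 26009174475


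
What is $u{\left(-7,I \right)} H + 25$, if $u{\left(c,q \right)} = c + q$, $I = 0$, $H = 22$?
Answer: $-129$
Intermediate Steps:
$u{\left(-7,I \right)} H + 25 = \left(-7 + 0\right) 22 + 25 = \left(-7\right) 22 + 25 = -154 + 25 = -129$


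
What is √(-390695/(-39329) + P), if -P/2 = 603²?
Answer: I*√1124823795475883/39329 ≈ 852.76*I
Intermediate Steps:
P = -727218 (P = -2*603² = -2*363609 = -727218)
√(-390695/(-39329) + P) = √(-390695/(-39329) - 727218) = √(-390695*(-1/39329) - 727218) = √(390695/39329 - 727218) = √(-28600366027/39329) = I*√1124823795475883/39329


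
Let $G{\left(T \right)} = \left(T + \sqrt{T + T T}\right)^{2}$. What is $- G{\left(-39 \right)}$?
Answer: $-3003 + 78 \sqrt{1482} \approx -0.25326$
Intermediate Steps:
$G{\left(T \right)} = \left(T + \sqrt{T + T^{2}}\right)^{2}$
$- G{\left(-39 \right)} = - \left(-39 + \sqrt{- 39 \left(1 - 39\right)}\right)^{2} = - \left(-39 + \sqrt{\left(-39\right) \left(-38\right)}\right)^{2} = - \left(-39 + \sqrt{1482}\right)^{2}$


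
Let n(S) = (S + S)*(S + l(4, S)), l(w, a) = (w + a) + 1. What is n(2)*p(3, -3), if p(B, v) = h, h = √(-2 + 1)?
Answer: 36*I ≈ 36.0*I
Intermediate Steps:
l(w, a) = 1 + a + w (l(w, a) = (a + w) + 1 = 1 + a + w)
h = I (h = √(-1) = I ≈ 1.0*I)
p(B, v) = I
n(S) = 2*S*(5 + 2*S) (n(S) = (S + S)*(S + (1 + S + 4)) = (2*S)*(S + (5 + S)) = (2*S)*(5 + 2*S) = 2*S*(5 + 2*S))
n(2)*p(3, -3) = (2*2*(5 + 2*2))*I = (2*2*(5 + 4))*I = (2*2*9)*I = 36*I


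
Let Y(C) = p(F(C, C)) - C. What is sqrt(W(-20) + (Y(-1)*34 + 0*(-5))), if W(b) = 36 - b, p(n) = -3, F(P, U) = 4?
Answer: 2*I*sqrt(3) ≈ 3.4641*I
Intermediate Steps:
Y(C) = -3 - C
sqrt(W(-20) + (Y(-1)*34 + 0*(-5))) = sqrt((36 - 1*(-20)) + ((-3 - 1*(-1))*34 + 0*(-5))) = sqrt((36 + 20) + ((-3 + 1)*34 + 0)) = sqrt(56 + (-2*34 + 0)) = sqrt(56 + (-68 + 0)) = sqrt(56 - 68) = sqrt(-12) = 2*I*sqrt(3)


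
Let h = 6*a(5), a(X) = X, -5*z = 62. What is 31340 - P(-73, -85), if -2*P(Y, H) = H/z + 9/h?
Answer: 9716509/310 ≈ 31344.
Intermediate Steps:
z = -62/5 (z = -1/5*62 = -62/5 ≈ -12.400)
h = 30 (h = 6*5 = 30)
P(Y, H) = -3/20 + 5*H/124 (P(Y, H) = -(H/(-62/5) + 9/30)/2 = -(H*(-5/62) + 9*(1/30))/2 = -(-5*H/62 + 3/10)/2 = -(3/10 - 5*H/62)/2 = -3/20 + 5*H/124)
31340 - P(-73, -85) = 31340 - (-3/20 + (5/124)*(-85)) = 31340 - (-3/20 - 425/124) = 31340 - 1*(-1109/310) = 31340 + 1109/310 = 9716509/310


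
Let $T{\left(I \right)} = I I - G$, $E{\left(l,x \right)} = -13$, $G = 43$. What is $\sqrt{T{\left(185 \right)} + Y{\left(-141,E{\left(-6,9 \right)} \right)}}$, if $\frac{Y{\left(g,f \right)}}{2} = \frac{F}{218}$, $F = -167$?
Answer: $\frac{\sqrt{406098139}}{109} \approx 184.88$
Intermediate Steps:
$Y{\left(g,f \right)} = - \frac{167}{109}$ ($Y{\left(g,f \right)} = 2 \left(- \frac{167}{218}\right) = - \frac{167}{109}$)
$T{\left(I \right)} = -43 + I^{2}$ ($T{\left(I \right)} = I I - 43 = I^{2} - 43 = -43 + I^{2}$)
$\sqrt{T{\left(185 \right)} + Y{\left(-141,E{\left(-6,9 \right)} \right)}} = \sqrt{\left(-43 + 185^{2}\right) - \frac{167}{109}} = \sqrt{\left(-43 + 34225\right) - \frac{167}{109}} = \sqrt{34182 - \frac{167}{109}} = \sqrt{\frac{3725671}{109}} = \frac{\sqrt{406098139}}{109}$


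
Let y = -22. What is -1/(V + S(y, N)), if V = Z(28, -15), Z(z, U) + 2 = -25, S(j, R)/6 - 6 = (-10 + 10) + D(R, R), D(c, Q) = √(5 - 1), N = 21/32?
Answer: -1/21 ≈ -0.047619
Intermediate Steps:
N = 21/32 (N = 21*(1/32) = 21/32 ≈ 0.65625)
D(c, Q) = 2 (D(c, Q) = √4 = 2)
S(j, R) = 48 (S(j, R) = 36 + 6*((-10 + 10) + 2) = 36 + 6*(0 + 2) = 36 + 6*2 = 36 + 12 = 48)
Z(z, U) = -27 (Z(z, U) = -2 - 25 = -27)
V = -27
-1/(V + S(y, N)) = -1/(-27 + 48) = -1/21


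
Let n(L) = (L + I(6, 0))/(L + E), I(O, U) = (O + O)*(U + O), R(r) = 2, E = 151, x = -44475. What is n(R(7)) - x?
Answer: 6804749/153 ≈ 44476.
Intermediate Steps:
I(O, U) = 2*O*(O + U) (I(O, U) = (2*O)*(O + U) = 2*O*(O + U))
n(L) = (72 + L)/(151 + L) (n(L) = (L + 2*6*(6 + 0))/(L + 151) = (L + 2*6*6)/(151 + L) = (L + 72)/(151 + L) = (72 + L)/(151 + L))
n(R(7)) - x = (72 + 2)/(151 + 2) - 1*(-44475) = 74/153 + 44475 = 6804749/153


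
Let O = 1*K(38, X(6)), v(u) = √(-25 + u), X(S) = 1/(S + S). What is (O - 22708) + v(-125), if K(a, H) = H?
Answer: -272495/12 + 5*I*√6 ≈ -22708.0 + 12.247*I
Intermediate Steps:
X(S) = 1/(2*S)
O = 1/12 (O = 1*((½)/6) = 1*((½)*(⅙)) = 1*(1/12) = 1/12 ≈ 0.083333)
(O - 22708) + v(-125) = (1/12 - 22708) + √(-25 - 125) = -272495/12 + √(-150) = -272495/12 + 5*I*√6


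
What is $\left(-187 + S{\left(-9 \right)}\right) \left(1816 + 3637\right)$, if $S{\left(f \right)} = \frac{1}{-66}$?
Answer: $- \frac{67306379}{66} \approx -1.0198 \cdot 10^{6}$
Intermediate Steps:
$S{\left(f \right)} = - \frac{1}{66}$
$\left(-187 + S{\left(-9 \right)}\right) \left(1816 + 3637\right) = \left(-187 - \frac{1}{66}\right) \left(1816 + 3637\right) = \left(- \frac{12343}{66}\right) 5453 = - \frac{67306379}{66}$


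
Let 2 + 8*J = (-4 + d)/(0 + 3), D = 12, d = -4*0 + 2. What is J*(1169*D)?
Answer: -4676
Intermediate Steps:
d = 2 (d = 0 + 2 = 2)
J = -⅓ (J = -¼ + ((-4 + 2)/(0 + 3))/8 = -¼ + (-2/3)/8 = -¼ + (-2*⅓)/8 = -¼ + (⅛)*(-⅔) = -¼ - 1/12 = -⅓ ≈ -0.33333)
J*(1169*D) = -1169*12/3 = -⅓*14028 = -4676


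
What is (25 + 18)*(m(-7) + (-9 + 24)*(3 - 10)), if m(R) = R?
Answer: -4816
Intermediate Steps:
(25 + 18)*(m(-7) + (-9 + 24)*(3 - 10)) = (25 + 18)*(-7 + (-9 + 24)*(3 - 10)) = 43*(-7 + 15*(-7)) = 43*(-7 - 105) = 43*(-112) = -4816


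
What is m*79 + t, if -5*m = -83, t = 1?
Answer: 6562/5 ≈ 1312.4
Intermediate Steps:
m = 83/5 (m = -1/5*(-83) = 83/5 ≈ 16.600)
m*79 + t = (83/5)*79 + 1 = 6557/5 + 1 = 6562/5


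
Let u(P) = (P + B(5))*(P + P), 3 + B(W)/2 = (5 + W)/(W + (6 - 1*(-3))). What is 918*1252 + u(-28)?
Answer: 1151160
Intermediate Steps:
B(W) = -6 + 2*(5 + W)/(9 + W) (B(W) = -6 + 2*((5 + W)/(W + (6 - 1*(-3)))) = -6 + 2*((5 + W)/(W + (6 + 3))) = -6 + 2*((5 + W)/(W + 9)) = -6 + 2*((5 + W)/(9 + W)) = -6 + 2*(5 + W)/(9 + W))
u(P) = 2*P*(-32/7 + P) (u(P) = (P + 4*(-11 - 1*5)/(9 + 5))*(P + P) = (P + 4*(-11 - 5)/14)*(2*P) = (P + 4*(1/14)*(-16))*(2*P) = (P - 32/7)*(2*P) = (-32/7 + P)*(2*P) = 2*P*(-32/7 + P))
918*1252 + u(-28) = 918*1252 + (2/7)*(-28)*(-32 + 7*(-28)) = 1149336 + (2/7)*(-28)*(-32 - 196) = 1149336 + (2/7)*(-28)*(-228) = 1149336 + 1824 = 1151160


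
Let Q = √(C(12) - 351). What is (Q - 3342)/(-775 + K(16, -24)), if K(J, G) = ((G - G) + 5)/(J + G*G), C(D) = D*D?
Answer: 1978464/458795 - 1776*I*√23/458795 ≈ 4.3123 - 0.018565*I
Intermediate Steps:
C(D) = D²
Q = 3*I*√23 (Q = √(12² - 351) = √(144 - 351) = √(-207) = 3*I*√23 ≈ 14.387*I)
K(J, G) = 5/(J + G²) (K(J, G) = (0 + 5)/(J + G²) = 5/(J + G²))
(Q - 3342)/(-775 + K(16, -24)) = (3*I*√23 - 3342)/(-775 + 5/(16 + (-24)²)) = (-3342 + 3*I*√23)/(-775 + 5/(16 + 576)) = (-3342 + 3*I*√23)/(-775 + 5/592) = (-3342 + 3*I*√23)/(-458795/592) = (-3342 + 3*I*√23)*(-592/458795) = 1978464/458795 - 1776*I*√23/458795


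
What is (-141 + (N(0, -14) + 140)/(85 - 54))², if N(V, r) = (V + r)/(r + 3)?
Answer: 2164761729/116281 ≈ 18617.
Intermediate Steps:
N(V, r) = (V + r)/(3 + r)
(-141 + (N(0, -14) + 140)/(85 - 54))² = (-141 + ((0 - 14)/(3 - 14) + 140)/(85 - 54))² = (-141 + (-14/(-11) + 140)/31)² = (-141 + (-1/11*(-14) + 140)*(1/31))² = (-141 + (14/11 + 140)*(1/31))² = (-141 + (1554/11)*(1/31))² = (-141 + 1554/341)² = (-46527/341)² = 2164761729/116281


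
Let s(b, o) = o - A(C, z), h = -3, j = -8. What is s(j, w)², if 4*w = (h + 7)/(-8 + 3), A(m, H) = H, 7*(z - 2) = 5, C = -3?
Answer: 10404/1225 ≈ 8.4931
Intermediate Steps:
z = 19/7 (z = 2 + (⅐)*5 = 2 + 5/7 = 19/7 ≈ 2.7143)
w = -⅕ (w = ((-3 + 7)/(-8 + 3))/4 = (4/(-5))/4 = (4*(-⅕))/4 = (¼)*(-⅘) = -⅕ ≈ -0.20000)
s(b, o) = -19/7 + o (s(b, o) = o - 1*19/7 = o - 19/7 = -19/7 + o)
s(j, w)² = (-19/7 - ⅕)² = (-102/35)² = 10404/1225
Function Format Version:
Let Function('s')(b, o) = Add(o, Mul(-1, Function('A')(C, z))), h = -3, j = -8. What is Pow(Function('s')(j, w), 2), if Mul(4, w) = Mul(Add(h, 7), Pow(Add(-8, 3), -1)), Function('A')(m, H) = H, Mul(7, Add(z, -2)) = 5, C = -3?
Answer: Rational(10404, 1225) ≈ 8.4931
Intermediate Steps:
z = Rational(19, 7) (z = Add(2, Mul(Rational(1, 7), 5)) = Add(2, Rational(5, 7)) = Rational(19, 7) ≈ 2.7143)
w = Rational(-1, 5) (w = Mul(Rational(1, 4), Mul(Add(-3, 7), Pow(Add(-8, 3), -1))) = Mul(Rational(1, 4), Mul(4, Pow(-5, -1))) = Mul(Rational(1, 4), Mul(4, Rational(-1, 5))) = Mul(Rational(1, 4), Rational(-4, 5)) = Rational(-1, 5) ≈ -0.20000)
Function('s')(b, o) = Add(Rational(-19, 7), o) (Function('s')(b, o) = Add(o, Mul(-1, Rational(19, 7))) = Add(o, Rational(-19, 7)) = Add(Rational(-19, 7), o))
Pow(Function('s')(j, w), 2) = Pow(Add(Rational(-19, 7), Rational(-1, 5)), 2) = Pow(Rational(-102, 35), 2) = Rational(10404, 1225)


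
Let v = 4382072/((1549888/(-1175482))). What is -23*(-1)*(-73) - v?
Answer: 321777781047/96868 ≈ 3.3218e+6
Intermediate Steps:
v = -321940422419/96868 (v = 4382072/((1549888*(-1/1175482))) = 4382072/(-774944/587741) = 4382072*(-587741/774944) = -321940422419/96868 ≈ -3.3235e+6)
-23*(-1)*(-73) - v = -23*(-1)*(-73) - 1*(-321940422419/96868) = 23*(-73) + 321940422419/96868 = -1679 + 321940422419/96868 = 321777781047/96868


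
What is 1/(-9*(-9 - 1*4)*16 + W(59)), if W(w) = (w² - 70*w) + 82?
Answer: 1/1305 ≈ 0.00076628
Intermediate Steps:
W(w) = 82 + w² - 70*w
1/(-9*(-9 - 1*4)*16 + W(59)) = 1/(-9*(-9 - 1*4)*16 + (82 + 59² - 70*59)) = 1/(-9*(-9 - 4)*16 + (82 + 3481 - 4130)) = 1/(-9*(-13)*16 - 567) = 1/(117*16 - 567) = 1/(1872 - 567) = 1/1305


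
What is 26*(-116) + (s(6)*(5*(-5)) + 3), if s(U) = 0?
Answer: -3013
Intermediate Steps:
26*(-116) + (s(6)*(5*(-5)) + 3) = 26*(-116) + (0*(5*(-5)) + 3) = -3016 + (0*(-25) + 3) = -3016 + (0 + 3) = -3016 + 3 = -3013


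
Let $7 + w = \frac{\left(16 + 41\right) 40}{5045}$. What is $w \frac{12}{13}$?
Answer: $- \frac{79284}{13117} \approx -6.0444$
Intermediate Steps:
$w = - \frac{6607}{1009}$ ($w = -7 + \frac{\left(16 + 41\right) 40}{5045} = -7 + 57 \cdot 40 \cdot \frac{1}{5045} = -7 + 2280 \cdot \frac{1}{5045} = -7 + \frac{456}{1009} = - \frac{6607}{1009} \approx -6.5481$)
$w \frac{12}{13} = - \frac{6607 \cdot \frac{12}{13}}{1009} = - \frac{6607 \cdot 12 \cdot \frac{1}{13}}{1009} = \left(- \frac{6607}{1009}\right) \frac{12}{13} = - \frac{79284}{13117}$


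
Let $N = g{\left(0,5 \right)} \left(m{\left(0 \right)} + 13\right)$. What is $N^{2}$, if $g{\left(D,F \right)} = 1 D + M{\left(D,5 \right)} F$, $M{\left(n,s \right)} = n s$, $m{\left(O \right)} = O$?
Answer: $0$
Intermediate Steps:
$g{\left(D,F \right)} = D + 5 D F$ ($g{\left(D,F \right)} = 1 D + D 5 F = D + 5 D F$)
$N = 0$ ($N = 0 \left(1 + 5 \cdot 5\right) \left(0 + 13\right) = 0 \left(1 + 25\right) 13 = 0 \cdot 26 \cdot 13 = 0 \cdot 13 = 0$)
$N^{2} = 0^{2} = 0$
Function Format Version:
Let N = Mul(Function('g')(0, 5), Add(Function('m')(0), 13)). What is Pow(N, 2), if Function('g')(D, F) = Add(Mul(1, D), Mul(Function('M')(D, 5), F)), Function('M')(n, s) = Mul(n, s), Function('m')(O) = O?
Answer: 0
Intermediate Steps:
Function('g')(D, F) = Add(D, Mul(5, D, F)) (Function('g')(D, F) = Add(Mul(1, D), Mul(Mul(D, 5), F)) = Add(D, Mul(Mul(5, D), F)) = Add(D, Mul(5, D, F)))
N = 0 (N = Mul(Mul(0, Add(1, Mul(5, 5))), Add(0, 13)) = Mul(Mul(0, Add(1, 25)), 13) = Mul(Mul(0, 26), 13) = Mul(0, 13) = 0)
Pow(N, 2) = Pow(0, 2) = 0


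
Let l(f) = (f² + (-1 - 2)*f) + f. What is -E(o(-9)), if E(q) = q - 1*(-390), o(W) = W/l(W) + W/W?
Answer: -4300/11 ≈ -390.91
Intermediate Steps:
l(f) = f² - 2*f (l(f) = (f² - 3*f) + f = f² - 2*f)
o(W) = 1 + 1/(-2 + W) (o(W) = W/((W*(-2 + W))) + W/W = W*(1/(W*(-2 + W))) + 1 = 1/(-2 + W) + 1 = 1 + 1/(-2 + W))
E(q) = 390 + q (E(q) = q + 390 = 390 + q)
-E(o(-9)) = -(390 + (-1 - 9)/(-2 - 9)) = -(390 - 10/(-11)) = -(390 - 1/11*(-10)) = -(390 + 10/11) = -1*4300/11 = -4300/11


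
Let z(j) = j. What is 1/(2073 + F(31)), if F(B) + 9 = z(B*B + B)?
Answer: 1/3056 ≈ 0.00032723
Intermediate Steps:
F(B) = -9 + B + B² (F(B) = -9 + (B*B + B) = -9 + (B² + B) = -9 + (B + B²) = -9 + B + B²)
1/(2073 + F(31)) = 1/(2073 + (-9 + 31*(1 + 31))) = 1/(2073 + (-9 + 31*32)) = 1/(2073 + (-9 + 992)) = 1/(2073 + 983) = 1/3056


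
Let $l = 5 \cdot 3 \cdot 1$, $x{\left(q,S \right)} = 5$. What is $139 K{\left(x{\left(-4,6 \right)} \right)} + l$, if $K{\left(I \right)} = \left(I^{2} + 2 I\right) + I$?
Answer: $5575$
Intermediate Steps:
$l = 15$ ($l = 15 \cdot 1 = 15$)
$K{\left(I \right)} = I^{2} + 3 I$
$139 K{\left(x{\left(-4,6 \right)} \right)} + l = 139 \cdot 5 \left(3 + 5\right) + 15 = 139 \cdot 5 \cdot 8 + 15 = 139 \cdot 40 + 15 = 5560 + 15 = 5575$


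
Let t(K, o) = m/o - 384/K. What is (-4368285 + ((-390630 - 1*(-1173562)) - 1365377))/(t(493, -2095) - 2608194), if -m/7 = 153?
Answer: 5113287219550/2693834326467 ≈ 1.8981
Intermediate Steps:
m = -1071 (m = -7*153 = -1071)
t(K, o) = -1071/o - 384/K
(-4368285 + ((-390630 - 1*(-1173562)) - 1365377))/(t(493, -2095) - 2608194) = (-4368285 + ((-390630 - 1*(-1173562)) - 1365377))/((-1071/(-2095) - 384/493) - 2608194) = (-4368285 + ((-390630 + 1173562) - 1365377))/((-1071*(-1/2095) - 384*1/493) - 2608194) = (-4368285 + (782932 - 1365377))/((1071/2095 - 384/493) - 2608194) = (-4368285 - 582445)/(-276477/1032835 - 2608194) = -4950730/(-2693834326467/1032835) = -4950730*(-1032835/2693834326467) = 5113287219550/2693834326467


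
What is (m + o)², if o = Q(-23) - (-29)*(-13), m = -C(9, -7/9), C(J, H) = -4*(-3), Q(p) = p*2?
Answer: 189225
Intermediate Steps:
Q(p) = 2*p
C(J, H) = 12
m = -12 (m = -1*12 = -12)
o = -423 (o = 2*(-23) - (-29)*(-13) = -46 - 1*377 = -46 - 377 = -423)
(m + o)² = (-12 - 423)² = (-435)² = 189225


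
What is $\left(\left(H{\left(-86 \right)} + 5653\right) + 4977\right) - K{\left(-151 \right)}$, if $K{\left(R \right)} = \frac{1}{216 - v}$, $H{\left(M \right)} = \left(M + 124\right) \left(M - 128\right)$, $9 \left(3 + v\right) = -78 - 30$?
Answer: $\frac{577037}{231} \approx 2498.0$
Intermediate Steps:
$v = -15$ ($v = -3 + \frac{-78 - 30}{9} = -3 + \frac{1}{9} \left(-108\right) = -3 - 12 = -15$)
$H{\left(M \right)} = \left(-128 + M\right) \left(124 + M\right)$ ($H{\left(M \right)} = \left(124 + M\right) \left(-128 + M\right) = \left(-128 + M\right) \left(124 + M\right)$)
$K{\left(R \right)} = \frac{1}{231}$ ($K{\left(R \right)} = \frac{1}{216 - -15} = \frac{1}{216 + 15} = \frac{1}{231}$)
$\left(\left(H{\left(-86 \right)} + 5653\right) + 4977\right) - K{\left(-151 \right)} = \left(\left(\left(-15872 + \left(-86\right)^{2} - -344\right) + 5653\right) + 4977\right) - \frac{1}{231} = \left(\left(\left(-15872 + 7396 + 344\right) + 5653\right) + 4977\right) - \frac{1}{231} = \left(\left(-8132 + 5653\right) + 4977\right) - \frac{1}{231} = \left(-2479 + 4977\right) - \frac{1}{231} = 2498 - \frac{1}{231} = \frac{577037}{231}$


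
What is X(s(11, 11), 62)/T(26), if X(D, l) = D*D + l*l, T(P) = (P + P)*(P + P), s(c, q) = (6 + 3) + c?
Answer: 1061/676 ≈ 1.5695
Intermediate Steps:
s(c, q) = 9 + c
T(P) = 4*P² (T(P) = (2*P)*(2*P) = 4*P²)
X(D, l) = D² + l²
X(s(11, 11), 62)/T(26) = ((9 + 11)² + 62²)/((4*26²)) = (20² + 3844)/((4*676)) = (400 + 3844)/2704 = 4244*(1/2704) = 1061/676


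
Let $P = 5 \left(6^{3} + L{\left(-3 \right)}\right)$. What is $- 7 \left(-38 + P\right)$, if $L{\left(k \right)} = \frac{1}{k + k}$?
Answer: $- \frac{43729}{6} \approx -7288.2$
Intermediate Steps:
$L{\left(k \right)} = \frac{1}{2 k}$
$P = \frac{6475}{6}$ ($P = 5 \left(6^{3} + \frac{1}{2 \left(-3\right)}\right) = 5 \left(216 + \frac{1}{2} \left(- \frac{1}{3}\right)\right) = 5 \left(216 - \frac{1}{6}\right) = 5 \cdot \frac{1295}{6} = \frac{6475}{6} \approx 1079.2$)
$- 7 \left(-38 + P\right) = - 7 \left(-38 + \frac{6475}{6}\right) = - \frac{7 \cdot 6247}{6} = \left(-1\right) \frac{43729}{6} = - \frac{43729}{6}$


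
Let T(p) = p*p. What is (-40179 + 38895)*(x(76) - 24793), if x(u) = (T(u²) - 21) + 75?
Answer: -42805269108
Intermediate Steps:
T(p) = p²
x(u) = 54 + u⁴ (x(u) = ((u²)² - 21) + 75 = (u⁴ - 21) + 75 = (-21 + u⁴) + 75 = 54 + u⁴)
(-40179 + 38895)*(x(76) - 24793) = (-40179 + 38895)*((54 + 76⁴) - 24793) = -1284*((54 + 33362176) - 24793) = -1284*(33362230 - 24793) = -1284*33337437 = -42805269108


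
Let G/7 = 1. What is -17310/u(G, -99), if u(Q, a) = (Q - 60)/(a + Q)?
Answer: -1592520/53 ≈ -30048.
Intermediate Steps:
G = 7 (G = 7*1 = 7)
u(Q, a) = (-60 + Q)/(Q + a)
-17310/u(G, -99) = -17310*(7 - 99)/(-60 + 7) = -17310/(-53/(-92)) = -17310/((-1/92*(-53))) = -17310/53/92 = -17310*92/53 = -1592520/53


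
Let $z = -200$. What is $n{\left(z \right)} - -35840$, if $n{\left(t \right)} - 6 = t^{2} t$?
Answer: $-7964154$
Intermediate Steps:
$n{\left(t \right)} = 6 + t^{3}$ ($n{\left(t \right)} = 6 + t^{2} t = 6 + t^{3}$)
$n{\left(z \right)} - -35840 = \left(6 + \left(-200\right)^{3}\right) - -35840 = \left(6 - 8000000\right) + 35840 = -7999994 + 35840 = -7964154$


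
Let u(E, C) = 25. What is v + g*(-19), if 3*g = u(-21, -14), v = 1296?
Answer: 3413/3 ≈ 1137.7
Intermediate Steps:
g = 25/3 (g = (⅓)*25 = 25/3 ≈ 8.3333)
v + g*(-19) = 1296 + (25/3)*(-19) = 1296 - 475/3 = 3413/3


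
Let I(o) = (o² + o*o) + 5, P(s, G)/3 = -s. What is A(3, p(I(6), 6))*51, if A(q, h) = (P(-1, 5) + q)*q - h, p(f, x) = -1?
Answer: 969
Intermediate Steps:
P(s, G) = -3*s (P(s, G) = 3*(-s) = -3*s)
I(o) = 5 + 2*o² (I(o) = (o² + o²) + 5 = 2*o² + 5 = 5 + 2*o²)
A(q, h) = -h + q*(3 + q) (A(q, h) = (-3*(-1) + q)*q - h = (3 + q)*q - h = q*(3 + q) - h = -h + q*(3 + q))
A(3, p(I(6), 6))*51 = (3² - 1*(-1) + 3*3)*51 = (9 + 1 + 9)*51 = 19*51 = 969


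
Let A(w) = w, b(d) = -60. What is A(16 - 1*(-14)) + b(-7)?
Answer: -30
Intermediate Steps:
A(16 - 1*(-14)) + b(-7) = (16 - 1*(-14)) - 60 = (16 + 14) - 60 = 30 - 60 = -30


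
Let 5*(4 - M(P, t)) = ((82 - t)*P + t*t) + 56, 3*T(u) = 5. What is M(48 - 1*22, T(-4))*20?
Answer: -76588/9 ≈ -8509.8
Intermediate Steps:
T(u) = 5/3 (T(u) = (⅓)*5 = 5/3)
M(P, t) = -36/5 - t²/5 - P*(82 - t)/5 (M(P, t) = 4 - (((82 - t)*P + t*t) + 56)/5 = 4 - ((P*(82 - t) + t²) + 56)/5 = 4 - ((t² + P*(82 - t)) + 56)/5 = 4 - (56 + t² + P*(82 - t))/5 = 4 + (-56/5 - t²/5 - P*(82 - t)/5) = -36/5 - t²/5 - P*(82 - t)/5)
M(48 - 1*22, T(-4))*20 = (-36/5 - 82*(48 - 1*22)/5 - (5/3)²/5 + (⅕)*(48 - 1*22)*(5/3))*20 = (-36/5 - 82*(48 - 22)/5 - ⅕*25/9 + (⅕)*(48 - 22)*(5/3))*20 = (-36/5 - 82/5*26 - 5/9 + (⅕)*26*(5/3))*20 = (-36/5 - 2132/5 - 5/9 + 26/3)*20 = -19147/45*20 = -76588/9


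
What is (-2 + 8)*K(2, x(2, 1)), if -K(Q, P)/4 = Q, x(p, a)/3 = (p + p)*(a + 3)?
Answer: -48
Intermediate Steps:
x(p, a) = 6*p*(3 + a) (x(p, a) = 3*((p + p)*(a + 3)) = 3*((2*p)*(3 + a)) = 3*(2*p*(3 + a)) = 6*p*(3 + a))
K(Q, P) = -4*Q
(-2 + 8)*K(2, x(2, 1)) = (-2 + 8)*(-4*2) = 6*(-8) = -48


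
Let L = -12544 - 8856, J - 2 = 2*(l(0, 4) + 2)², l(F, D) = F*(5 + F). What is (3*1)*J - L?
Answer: 21430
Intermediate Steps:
J = 10 (J = 2 + 2*(0*(5 + 0) + 2)² = 2 + 2*(0*5 + 2)² = 2 + 2*(0 + 2)² = 2 + 2*2² = 2 + 2*4 = 2 + 8 = 10)
L = -21400
(3*1)*J - L = (3*1)*10 - 1*(-21400) = 3*10 + 21400 = 30 + 21400 = 21430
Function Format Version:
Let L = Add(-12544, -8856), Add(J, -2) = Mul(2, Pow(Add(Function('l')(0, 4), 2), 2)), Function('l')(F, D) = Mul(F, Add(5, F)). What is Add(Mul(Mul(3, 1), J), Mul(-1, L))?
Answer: 21430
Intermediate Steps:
J = 10 (J = Add(2, Mul(2, Pow(Add(Mul(0, Add(5, 0)), 2), 2))) = Add(2, Mul(2, Pow(Add(Mul(0, 5), 2), 2))) = Add(2, Mul(2, Pow(Add(0, 2), 2))) = Add(2, Mul(2, Pow(2, 2))) = Add(2, Mul(2, 4)) = Add(2, 8) = 10)
L = -21400
Add(Mul(Mul(3, 1), J), Mul(-1, L)) = Add(Mul(Mul(3, 1), 10), Mul(-1, -21400)) = Add(Mul(3, 10), 21400) = Add(30, 21400) = 21430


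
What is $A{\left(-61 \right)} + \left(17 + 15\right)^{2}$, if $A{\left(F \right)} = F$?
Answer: $963$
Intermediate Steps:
$A{\left(-61 \right)} + \left(17 + 15\right)^{2} = -61 + \left(17 + 15\right)^{2} = -61 + 32^{2} = -61 + 1024 = 963$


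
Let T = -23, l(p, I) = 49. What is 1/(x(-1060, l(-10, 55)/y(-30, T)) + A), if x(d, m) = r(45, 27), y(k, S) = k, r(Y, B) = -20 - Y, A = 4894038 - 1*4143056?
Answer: 1/750917 ≈ 1.3317e-6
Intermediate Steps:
A = 750982 (A = 4894038 - 4143056 = 750982)
x(d, m) = -65 (x(d, m) = -20 - 1*45 = -20 - 45 = -65)
1/(x(-1060, l(-10, 55)/y(-30, T)) + A) = 1/(-65 + 750982) = 1/750917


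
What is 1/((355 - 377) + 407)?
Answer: 1/385 ≈ 0.0025974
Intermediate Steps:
1/((355 - 377) + 407) = 1/(-22 + 407) = 1/385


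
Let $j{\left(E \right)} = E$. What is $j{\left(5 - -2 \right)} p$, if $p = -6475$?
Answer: $-45325$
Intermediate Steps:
$j{\left(5 - -2 \right)} p = \left(5 - -2\right) \left(-6475\right) = \left(5 + 2\right) \left(-6475\right) = 7 \left(-6475\right) = -45325$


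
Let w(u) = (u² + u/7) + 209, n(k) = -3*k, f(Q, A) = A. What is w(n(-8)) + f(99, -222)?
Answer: 3965/7 ≈ 566.43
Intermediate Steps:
w(u) = 209 + u² + u/7 (w(u) = (u² + u/7) + 209 = 209 + u² + u/7)
w(n(-8)) + f(99, -222) = (209 + (-3*(-8))² + (-3*(-8))/7) - 222 = (209 + 24² + (⅐)*24) - 222 = (209 + 576 + 24/7) - 222 = 5519/7 - 222 = 3965/7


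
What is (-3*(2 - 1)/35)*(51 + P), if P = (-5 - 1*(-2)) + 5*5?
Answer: -219/35 ≈ -6.2571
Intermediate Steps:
P = 22 (P = (-5 + 2) + 25 = -3 + 25 = 22)
(-3*(2 - 1)/35)*(51 + P) = (-3*(2 - 1)/35)*(51 + 22) = (-3*1*(1/35))*73 = -3*1/35*73 = -3/35*73 = -219/35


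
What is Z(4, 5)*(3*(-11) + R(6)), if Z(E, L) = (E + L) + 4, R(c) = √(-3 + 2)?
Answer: -429 + 13*I ≈ -429.0 + 13.0*I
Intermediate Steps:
R(c) = I (R(c) = √(-1) = I)
Z(E, L) = 4 + E + L
Z(4, 5)*(3*(-11) + R(6)) = (4 + 4 + 5)*(3*(-11) + I) = 13*(-33 + I) = -429 + 13*I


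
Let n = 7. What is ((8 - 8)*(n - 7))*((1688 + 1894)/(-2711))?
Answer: 0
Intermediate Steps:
((8 - 8)*(n - 7))*((1688 + 1894)/(-2711)) = ((8 - 8)*(7 - 7))*((1688 + 1894)/(-2711)) = (0*0)*(3582*(-1/2711)) = 0*(-3582/2711) = 0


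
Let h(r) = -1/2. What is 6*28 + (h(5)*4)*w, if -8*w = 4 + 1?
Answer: 677/4 ≈ 169.25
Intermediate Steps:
w = -5/8 (w = -(4 + 1)/8 = -⅛*5 = -5/8 ≈ -0.62500)
h(r) = -½ (h(r) = -1*½ = -½)
6*28 + (h(5)*4)*w = 6*28 - ½*4*(-5/8) = 168 - 2*(-5/8) = 168 + 5/4 = 677/4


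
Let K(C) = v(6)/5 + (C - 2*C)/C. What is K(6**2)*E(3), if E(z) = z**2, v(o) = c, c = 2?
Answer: -27/5 ≈ -5.4000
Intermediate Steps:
v(o) = 2
K(C) = -3/5 (K(C) = 2/5 + (C - 2*C)/C = 2*(1/5) + (-C)/C = 2/5 - 1 = -3/5)
K(6**2)*E(3) = -3/5*3**2 = -3/5*9 = -27/5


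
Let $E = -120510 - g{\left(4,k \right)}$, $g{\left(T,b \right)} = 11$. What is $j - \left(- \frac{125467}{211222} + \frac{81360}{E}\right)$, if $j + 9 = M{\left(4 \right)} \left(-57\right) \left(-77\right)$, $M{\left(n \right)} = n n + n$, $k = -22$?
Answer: $\frac{2234391151440629}{25456686662} \approx 87772.0$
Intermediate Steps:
$M{\left(n \right)} = n + n^{2}$ ($M{\left(n \right)} = n^{2} + n = n + n^{2}$)
$E = -120521$ ($E = -120510 - 11 = -120521$)
$j = 87771$ ($j = -9 + 4 \left(1 + 4\right) \left(-57\right) \left(-77\right) = -9 + 4 \cdot 5 \left(-57\right) \left(-77\right) = -9 + 20 \left(-57\right) \left(-77\right) = -9 - -87780 = -9 + 87780 = 87771$)
$j - \left(- \frac{125467}{211222} + \frac{81360}{E}\right) = 87771 - \left(- \frac{125467}{211222} - \frac{81360}{120521}\right) = 87771 - - \frac{32306430227}{25456686662} = 87771 + \left(\frac{81360}{120521} + \frac{125467}{211222}\right) = 87771 + \frac{32306430227}{25456686662} = \frac{2234391151440629}{25456686662}$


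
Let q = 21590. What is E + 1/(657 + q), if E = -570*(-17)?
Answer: 215573431/22247 ≈ 9690.0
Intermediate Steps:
E = 9690
E + 1/(657 + q) = 9690 + 1/(657 + 21590) = 9690 + 1/22247 = 215573431/22247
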